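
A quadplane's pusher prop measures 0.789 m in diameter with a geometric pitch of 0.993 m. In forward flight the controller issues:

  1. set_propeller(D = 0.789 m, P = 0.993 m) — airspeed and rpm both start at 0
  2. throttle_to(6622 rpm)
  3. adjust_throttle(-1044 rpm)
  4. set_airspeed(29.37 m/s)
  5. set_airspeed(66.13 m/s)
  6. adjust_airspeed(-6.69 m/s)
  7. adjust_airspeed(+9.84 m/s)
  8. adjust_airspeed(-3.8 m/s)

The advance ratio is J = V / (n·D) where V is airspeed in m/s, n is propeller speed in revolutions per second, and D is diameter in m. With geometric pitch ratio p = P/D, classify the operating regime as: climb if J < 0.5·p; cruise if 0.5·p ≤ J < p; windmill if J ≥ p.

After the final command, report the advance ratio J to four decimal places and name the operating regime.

J = 0.8927, regime = cruise

set_propeller: D = 0.789 m, P = 0.993 m (p = P/D = 1.258555); state ← (V=0, rpm=0)
throttle_to(6622): rpm ← 6622
adjust_throttle(-1044): rpm ← 6622 -1044 = 5578
set_airspeed(29.37): V ← 29.37 m/s
set_airspeed(66.13): V ← 66.13 m/s
adjust_airspeed(-6.69): V ← 66.13 -6.69 = 59.44 m/s
adjust_airspeed(+9.84): V ← 59.44 +9.84 = 69.28 m/s
adjust_airspeed(-3.8): V ← 69.28 -3.8 = 65.48 m/s
final state: V = 65.48 m/s, rpm = 5578 → n = rpm/60 = 92.966667 rev/s
J = V / (n·D) = 65.48 / (92.966667 × 0.789) = 0.892698
regime bands: climb J<0.6293 | cruise [0.6293, 1.2586) | windmill J≥1.2586
J = 0.8927 → cruise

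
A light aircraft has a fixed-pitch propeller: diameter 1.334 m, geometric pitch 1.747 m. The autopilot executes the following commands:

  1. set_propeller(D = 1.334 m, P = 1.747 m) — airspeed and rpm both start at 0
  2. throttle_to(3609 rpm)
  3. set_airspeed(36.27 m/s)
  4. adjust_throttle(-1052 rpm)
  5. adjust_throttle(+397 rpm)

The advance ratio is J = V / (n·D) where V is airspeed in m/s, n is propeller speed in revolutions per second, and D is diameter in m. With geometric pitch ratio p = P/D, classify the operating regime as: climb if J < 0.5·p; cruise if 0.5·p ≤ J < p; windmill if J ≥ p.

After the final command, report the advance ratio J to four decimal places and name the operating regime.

set_propeller: D = 1.334 m, P = 1.747 m (p = P/D = 1.309595); state ← (V=0, rpm=0)
throttle_to(3609): rpm ← 3609
set_airspeed(36.27): V ← 36.27 m/s
adjust_throttle(-1052): rpm ← 3609 -1052 = 2557
adjust_throttle(+397): rpm ← 2557 +397 = 2954
final state: V = 36.27 m/s, rpm = 2954 → n = rpm/60 = 49.233333 rev/s
J = V / (n·D) = 36.27 / (49.233333 × 1.334) = 0.552246
regime bands: climb J<0.6548 | cruise [0.6548, 1.3096) | windmill J≥1.3096
J = 0.5522 → climb

J = 0.5522, regime = climb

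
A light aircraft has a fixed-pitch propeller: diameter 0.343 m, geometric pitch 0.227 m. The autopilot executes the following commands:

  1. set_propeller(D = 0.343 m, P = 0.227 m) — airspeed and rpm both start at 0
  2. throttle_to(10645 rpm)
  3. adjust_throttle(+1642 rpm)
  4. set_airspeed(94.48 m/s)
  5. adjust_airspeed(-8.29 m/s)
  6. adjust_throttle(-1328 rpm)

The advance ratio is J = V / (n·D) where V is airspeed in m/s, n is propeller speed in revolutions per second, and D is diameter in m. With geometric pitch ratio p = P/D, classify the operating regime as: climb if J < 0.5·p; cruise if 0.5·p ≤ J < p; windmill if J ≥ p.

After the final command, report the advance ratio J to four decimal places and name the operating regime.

J = 1.3758, regime = windmill

set_propeller: D = 0.343 m, P = 0.227 m (p = P/D = 0.661808); state ← (V=0, rpm=0)
throttle_to(10645): rpm ← 10645
adjust_throttle(+1642): rpm ← 10645 +1642 = 12287
set_airspeed(94.48): V ← 94.48 m/s
adjust_airspeed(-8.29): V ← 94.48 -8.29 = 86.19 m/s
adjust_throttle(-1328): rpm ← 12287 -1328 = 10959
final state: V = 86.19 m/s, rpm = 10959 → n = rpm/60 = 182.650000 rev/s
J = V / (n·D) = 86.19 / (182.650000 × 0.343) = 1.375761
regime bands: climb J<0.3309 | cruise [0.3309, 0.6618) | windmill J≥0.6618
J = 1.3758 → windmill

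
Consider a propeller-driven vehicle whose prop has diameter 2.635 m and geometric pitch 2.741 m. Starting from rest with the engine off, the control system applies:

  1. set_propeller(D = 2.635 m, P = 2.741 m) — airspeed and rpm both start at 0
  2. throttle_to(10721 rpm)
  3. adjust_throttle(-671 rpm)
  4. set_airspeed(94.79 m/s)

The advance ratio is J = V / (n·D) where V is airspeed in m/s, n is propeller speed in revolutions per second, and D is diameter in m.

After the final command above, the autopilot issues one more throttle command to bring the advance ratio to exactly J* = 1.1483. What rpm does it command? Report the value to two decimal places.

set_propeller: D = 2.635 m, P = 2.741 m (p = P/D = 1.040228); state ← (V=0, rpm=0)
throttle_to(10721): rpm ← 10721
adjust_throttle(-671): rpm ← 10721 -671 = 10050
set_airspeed(94.79): V ← 94.79 m/s
final state: V = 94.79 m/s, rpm = 10050 → n = rpm/60 = 167.500000 rev/s
target J* = 1.1483; solve J* = V/(n·D) for n: n = V/(J*·D) = 94.79/(1.1483 × 2.635) = 31.327558 rev/s
rpm = 60·n = 1879.653463

rpm = 1879.65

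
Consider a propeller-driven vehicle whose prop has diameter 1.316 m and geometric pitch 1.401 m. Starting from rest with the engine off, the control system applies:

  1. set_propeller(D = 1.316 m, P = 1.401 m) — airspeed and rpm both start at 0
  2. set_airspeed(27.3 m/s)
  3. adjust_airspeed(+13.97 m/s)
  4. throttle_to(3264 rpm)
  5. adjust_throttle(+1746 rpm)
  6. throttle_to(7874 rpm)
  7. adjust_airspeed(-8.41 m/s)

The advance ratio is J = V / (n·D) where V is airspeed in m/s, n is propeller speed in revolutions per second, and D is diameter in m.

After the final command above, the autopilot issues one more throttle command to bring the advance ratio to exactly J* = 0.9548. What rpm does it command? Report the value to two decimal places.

set_propeller: D = 1.316 m, P = 1.401 m (p = P/D = 1.064590); state ← (V=0, rpm=0)
set_airspeed(27.3): V ← 27.3 m/s
adjust_airspeed(+13.97): V ← 27.3 +13.97 = 41.27 m/s
throttle_to(3264): rpm ← 3264
adjust_throttle(+1746): rpm ← 3264 +1746 = 5010
throttle_to(7874): rpm ← 7874
adjust_airspeed(-8.41): V ← 41.27 -8.41 = 32.86 m/s
final state: V = 32.86 m/s, rpm = 7874 → n = rpm/60 = 131.233333 rev/s
target J* = 0.9548; solve J* = V/(n·D) for n: n = V/(J*·D) = 32.86/(0.9548 × 1.316) = 26.151660 rev/s
rpm = 60·n = 1569.099593

rpm = 1569.10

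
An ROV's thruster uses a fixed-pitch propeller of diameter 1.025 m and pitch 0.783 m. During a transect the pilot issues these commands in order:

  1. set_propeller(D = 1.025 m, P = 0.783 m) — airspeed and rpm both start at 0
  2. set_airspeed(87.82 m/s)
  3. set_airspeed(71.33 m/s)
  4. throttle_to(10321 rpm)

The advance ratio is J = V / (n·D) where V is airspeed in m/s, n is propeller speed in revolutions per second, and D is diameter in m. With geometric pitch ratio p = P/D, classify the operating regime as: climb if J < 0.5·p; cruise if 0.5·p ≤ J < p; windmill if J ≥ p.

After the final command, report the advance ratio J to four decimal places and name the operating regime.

set_propeller: D = 1.025 m, P = 0.783 m (p = P/D = 0.763902); state ← (V=0, rpm=0)
set_airspeed(87.82): V ← 87.82 m/s
set_airspeed(71.33): V ← 71.33 m/s
throttle_to(10321): rpm ← 10321
final state: V = 71.33 m/s, rpm = 10321 → n = rpm/60 = 172.016667 rev/s
J = V / (n·D) = 71.33 / (172.016667 × 1.025) = 0.404555
regime bands: climb J<0.3820 | cruise [0.3820, 0.7639) | windmill J≥0.7639
J = 0.4046 → cruise

J = 0.4046, regime = cruise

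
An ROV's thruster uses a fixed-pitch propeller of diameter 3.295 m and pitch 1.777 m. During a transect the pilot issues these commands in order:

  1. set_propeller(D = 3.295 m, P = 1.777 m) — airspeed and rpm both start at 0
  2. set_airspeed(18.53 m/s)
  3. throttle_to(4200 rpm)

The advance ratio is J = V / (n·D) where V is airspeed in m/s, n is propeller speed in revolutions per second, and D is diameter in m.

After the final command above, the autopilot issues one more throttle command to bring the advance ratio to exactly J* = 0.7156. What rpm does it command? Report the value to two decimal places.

set_propeller: D = 3.295 m, P = 1.777 m (p = P/D = 0.539302); state ← (V=0, rpm=0)
set_airspeed(18.53): V ← 18.53 m/s
throttle_to(4200): rpm ← 4200
final state: V = 18.53 m/s, rpm = 4200 → n = rpm/60 = 70.000000 rev/s
target J* = 0.7156; solve J* = V/(n·D) for n: n = V/(J*·D) = 18.53/(0.7156 × 3.295) = 7.858681 rev/s
rpm = 60·n = 471.520869

rpm = 471.52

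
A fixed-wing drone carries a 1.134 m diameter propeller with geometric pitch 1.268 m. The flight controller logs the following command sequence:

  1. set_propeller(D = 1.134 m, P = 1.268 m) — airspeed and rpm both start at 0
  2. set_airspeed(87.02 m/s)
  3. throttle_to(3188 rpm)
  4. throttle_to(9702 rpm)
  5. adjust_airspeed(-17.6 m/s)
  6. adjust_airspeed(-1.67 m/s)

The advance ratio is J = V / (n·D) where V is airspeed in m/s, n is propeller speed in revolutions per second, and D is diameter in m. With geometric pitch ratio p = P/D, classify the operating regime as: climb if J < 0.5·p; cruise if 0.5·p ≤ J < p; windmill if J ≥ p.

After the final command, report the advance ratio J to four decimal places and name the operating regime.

J = 0.3695, regime = climb

set_propeller: D = 1.134 m, P = 1.268 m (p = P/D = 1.118166); state ← (V=0, rpm=0)
set_airspeed(87.02): V ← 87.02 m/s
throttle_to(3188): rpm ← 3188
throttle_to(9702): rpm ← 9702
adjust_airspeed(-17.6): V ← 87.02 -17.6 = 69.42 m/s
adjust_airspeed(-1.67): V ← 69.42 -1.67 = 67.75 m/s
final state: V = 67.75 m/s, rpm = 9702 → n = rpm/60 = 161.700000 rev/s
J = V / (n·D) = 67.75 / (161.700000 × 1.134) = 0.369476
regime bands: climb J<0.5591 | cruise [0.5591, 1.1182) | windmill J≥1.1182
J = 0.3695 → climb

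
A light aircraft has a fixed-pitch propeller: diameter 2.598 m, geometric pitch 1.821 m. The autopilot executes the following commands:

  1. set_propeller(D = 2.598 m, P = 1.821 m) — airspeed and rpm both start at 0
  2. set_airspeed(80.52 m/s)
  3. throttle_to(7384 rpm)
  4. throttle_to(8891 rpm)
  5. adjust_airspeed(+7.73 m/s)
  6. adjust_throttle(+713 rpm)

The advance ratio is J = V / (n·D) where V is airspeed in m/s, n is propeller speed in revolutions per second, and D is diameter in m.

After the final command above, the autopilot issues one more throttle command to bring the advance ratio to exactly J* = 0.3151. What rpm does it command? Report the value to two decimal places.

set_propeller: D = 2.598 m, P = 1.821 m (p = P/D = 0.700924); state ← (V=0, rpm=0)
set_airspeed(80.52): V ← 80.52 m/s
throttle_to(7384): rpm ← 7384
throttle_to(8891): rpm ← 8891
adjust_airspeed(+7.73): V ← 80.52 +7.73 = 88.25 m/s
adjust_throttle(+713): rpm ← 8891 +713 = 9604
final state: V = 88.25 m/s, rpm = 9604 → n = rpm/60 = 160.066667 rev/s
target J* = 0.3151; solve J* = V/(n·D) for n: n = V/(J*·D) = 88.25/(0.3151 × 2.598) = 107.802086 rev/s
rpm = 60·n = 6468.125153

rpm = 6468.13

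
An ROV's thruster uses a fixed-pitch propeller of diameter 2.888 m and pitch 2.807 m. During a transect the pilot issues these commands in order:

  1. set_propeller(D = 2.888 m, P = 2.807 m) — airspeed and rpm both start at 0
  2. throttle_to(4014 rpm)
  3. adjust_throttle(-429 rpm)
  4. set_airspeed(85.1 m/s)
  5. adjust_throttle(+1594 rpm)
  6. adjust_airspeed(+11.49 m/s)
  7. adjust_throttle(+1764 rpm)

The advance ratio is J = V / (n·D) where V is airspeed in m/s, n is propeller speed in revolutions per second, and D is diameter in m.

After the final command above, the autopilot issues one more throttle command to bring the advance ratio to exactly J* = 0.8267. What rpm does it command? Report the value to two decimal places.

set_propeller: D = 2.888 m, P = 2.807 m (p = P/D = 0.971953); state ← (V=0, rpm=0)
throttle_to(4014): rpm ← 4014
adjust_throttle(-429): rpm ← 4014 -429 = 3585
set_airspeed(85.1): V ← 85.1 m/s
adjust_throttle(+1594): rpm ← 3585 +1594 = 5179
adjust_airspeed(+11.49): V ← 85.1 +11.49 = 96.59 m/s
adjust_throttle(+1764): rpm ← 5179 +1764 = 6943
final state: V = 96.59 m/s, rpm = 6943 → n = rpm/60 = 115.716667 rev/s
target J* = 0.8267; solve J* = V/(n·D) for n: n = V/(J*·D) = 96.59/(0.8267 × 2.888) = 40.456382 rev/s
rpm = 60·n = 2427.382910

rpm = 2427.38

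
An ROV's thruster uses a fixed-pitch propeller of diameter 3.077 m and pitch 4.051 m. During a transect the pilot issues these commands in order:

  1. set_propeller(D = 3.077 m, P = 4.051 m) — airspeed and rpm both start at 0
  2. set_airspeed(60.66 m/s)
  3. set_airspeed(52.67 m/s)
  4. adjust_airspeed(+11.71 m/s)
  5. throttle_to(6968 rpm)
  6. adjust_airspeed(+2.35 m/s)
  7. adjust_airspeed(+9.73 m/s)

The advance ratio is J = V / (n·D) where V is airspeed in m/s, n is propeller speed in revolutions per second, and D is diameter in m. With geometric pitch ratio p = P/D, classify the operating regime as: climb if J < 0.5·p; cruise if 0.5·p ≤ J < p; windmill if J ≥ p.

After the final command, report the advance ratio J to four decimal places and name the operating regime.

set_propeller: D = 3.077 m, P = 4.051 m (p = P/D = 1.316542); state ← (V=0, rpm=0)
set_airspeed(60.66): V ← 60.66 m/s
set_airspeed(52.67): V ← 52.67 m/s
adjust_airspeed(+11.71): V ← 52.67 +11.71 = 64.38 m/s
throttle_to(6968): rpm ← 6968
adjust_airspeed(+2.35): V ← 64.38 +2.35 = 66.73 m/s
adjust_airspeed(+9.73): V ← 66.73 +9.73 = 76.46 m/s
final state: V = 76.46 m/s, rpm = 6968 → n = rpm/60 = 116.133333 rev/s
J = V / (n·D) = 76.46 / (116.133333 × 3.077) = 0.213969
regime bands: climb J<0.6583 | cruise [0.6583, 1.3165) | windmill J≥1.3165
J = 0.2140 → climb

J = 0.2140, regime = climb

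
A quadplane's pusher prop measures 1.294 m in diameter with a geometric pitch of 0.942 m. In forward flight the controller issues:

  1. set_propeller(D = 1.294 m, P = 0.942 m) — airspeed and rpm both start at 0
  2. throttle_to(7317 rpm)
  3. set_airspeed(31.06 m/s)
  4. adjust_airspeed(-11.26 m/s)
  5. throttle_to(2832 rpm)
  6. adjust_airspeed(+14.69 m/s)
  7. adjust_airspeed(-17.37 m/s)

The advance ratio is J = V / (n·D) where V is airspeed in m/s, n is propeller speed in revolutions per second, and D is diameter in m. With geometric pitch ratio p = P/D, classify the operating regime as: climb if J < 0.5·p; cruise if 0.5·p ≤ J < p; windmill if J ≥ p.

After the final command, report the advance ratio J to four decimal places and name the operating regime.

J = 0.2803, regime = climb

set_propeller: D = 1.294 m, P = 0.942 m (p = P/D = 0.727975); state ← (V=0, rpm=0)
throttle_to(7317): rpm ← 7317
set_airspeed(31.06): V ← 31.06 m/s
adjust_airspeed(-11.26): V ← 31.06 -11.26 = 19.8 m/s
throttle_to(2832): rpm ← 2832
adjust_airspeed(+14.69): V ← 19.8 +14.69 = 34.49 m/s
adjust_airspeed(-17.37): V ← 34.49 -17.37 = 17.12 m/s
final state: V = 17.12 m/s, rpm = 2832 → n = rpm/60 = 47.200000 rev/s
J = V / (n·D) = 17.12 / (47.200000 × 1.294) = 0.280303
regime bands: climb J<0.3640 | cruise [0.3640, 0.7280) | windmill J≥0.7280
J = 0.2803 → climb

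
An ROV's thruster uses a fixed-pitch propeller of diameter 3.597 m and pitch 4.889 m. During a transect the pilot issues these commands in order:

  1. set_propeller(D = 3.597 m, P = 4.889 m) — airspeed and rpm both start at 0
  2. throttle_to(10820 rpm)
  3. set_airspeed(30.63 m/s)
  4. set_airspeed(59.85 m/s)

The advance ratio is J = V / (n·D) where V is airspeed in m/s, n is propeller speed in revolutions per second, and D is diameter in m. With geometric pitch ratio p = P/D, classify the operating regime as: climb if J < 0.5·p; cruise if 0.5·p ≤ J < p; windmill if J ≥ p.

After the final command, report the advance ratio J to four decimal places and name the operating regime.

set_propeller: D = 3.597 m, P = 4.889 m (p = P/D = 1.359188); state ← (V=0, rpm=0)
throttle_to(10820): rpm ← 10820
set_airspeed(30.63): V ← 30.63 m/s
set_airspeed(59.85): V ← 59.85 m/s
final state: V = 59.85 m/s, rpm = 10820 → n = rpm/60 = 180.333333 rev/s
J = V / (n·D) = 59.85 / (180.333333 × 3.597) = 0.092267
regime bands: climb J<0.6796 | cruise [0.6796, 1.3592) | windmill J≥1.3592
J = 0.0923 → climb

J = 0.0923, regime = climb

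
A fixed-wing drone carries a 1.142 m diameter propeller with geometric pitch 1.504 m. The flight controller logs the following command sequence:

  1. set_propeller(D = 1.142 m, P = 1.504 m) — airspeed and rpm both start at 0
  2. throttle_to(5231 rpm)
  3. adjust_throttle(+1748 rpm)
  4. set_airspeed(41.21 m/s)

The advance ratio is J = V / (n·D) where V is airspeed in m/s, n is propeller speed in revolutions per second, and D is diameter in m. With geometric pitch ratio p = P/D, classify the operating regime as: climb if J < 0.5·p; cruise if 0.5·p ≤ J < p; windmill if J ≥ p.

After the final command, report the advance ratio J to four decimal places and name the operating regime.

J = 0.3102, regime = climb

set_propeller: D = 1.142 m, P = 1.504 m (p = P/D = 1.316988); state ← (V=0, rpm=0)
throttle_to(5231): rpm ← 5231
adjust_throttle(+1748): rpm ← 5231 +1748 = 6979
set_airspeed(41.21): V ← 41.21 m/s
final state: V = 41.21 m/s, rpm = 6979 → n = rpm/60 = 116.316667 rev/s
J = V / (n·D) = 41.21 / (116.316667 × 1.142) = 0.310238
regime bands: climb J<0.6585 | cruise [0.6585, 1.3170) | windmill J≥1.3170
J = 0.3102 → climb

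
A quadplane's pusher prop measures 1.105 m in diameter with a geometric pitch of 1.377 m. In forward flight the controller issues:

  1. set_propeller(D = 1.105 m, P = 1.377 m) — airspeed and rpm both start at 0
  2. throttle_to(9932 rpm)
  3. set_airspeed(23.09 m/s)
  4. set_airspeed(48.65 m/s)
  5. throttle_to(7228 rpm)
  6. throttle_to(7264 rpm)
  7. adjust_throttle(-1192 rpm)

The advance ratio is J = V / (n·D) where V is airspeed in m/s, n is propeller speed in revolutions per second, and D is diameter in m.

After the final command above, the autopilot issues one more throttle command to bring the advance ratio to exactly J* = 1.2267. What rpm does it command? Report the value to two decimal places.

rpm = 2153.44

set_propeller: D = 1.105 m, P = 1.377 m (p = P/D = 1.246154); state ← (V=0, rpm=0)
throttle_to(9932): rpm ← 9932
set_airspeed(23.09): V ← 23.09 m/s
set_airspeed(48.65): V ← 48.65 m/s
throttle_to(7228): rpm ← 7228
throttle_to(7264): rpm ← 7264
adjust_throttle(-1192): rpm ← 7264 -1192 = 6072
final state: V = 48.65 m/s, rpm = 6072 → n = rpm/60 = 101.200000 rev/s
target J* = 1.2267; solve J* = V/(n·D) for n: n = V/(J*·D) = 48.65/(1.2267 × 1.105) = 35.890723 rev/s
rpm = 60·n = 2153.443351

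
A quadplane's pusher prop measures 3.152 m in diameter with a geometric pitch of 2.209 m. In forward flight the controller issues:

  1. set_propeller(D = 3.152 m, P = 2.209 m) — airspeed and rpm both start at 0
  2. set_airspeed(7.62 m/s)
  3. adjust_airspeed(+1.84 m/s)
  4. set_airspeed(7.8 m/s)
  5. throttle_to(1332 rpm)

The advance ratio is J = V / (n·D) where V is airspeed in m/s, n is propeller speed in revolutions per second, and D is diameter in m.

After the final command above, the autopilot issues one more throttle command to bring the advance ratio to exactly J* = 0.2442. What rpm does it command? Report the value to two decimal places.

set_propeller: D = 3.152 m, P = 2.209 m (p = P/D = 0.700825); state ← (V=0, rpm=0)
set_airspeed(7.62): V ← 7.62 m/s
adjust_airspeed(+1.84): V ← 7.62 +1.84 = 9.46 m/s
set_airspeed(7.8): V ← 7.8 m/s
throttle_to(1332): rpm ← 1332
final state: V = 7.8 m/s, rpm = 1332 → n = rpm/60 = 22.200000 rev/s
target J* = 0.2442; solve J* = V/(n·D) for n: n = V/(J*·D) = 7.8/(0.2442 × 3.152) = 10.133576 rev/s
rpm = 60·n = 608.014567

rpm = 608.01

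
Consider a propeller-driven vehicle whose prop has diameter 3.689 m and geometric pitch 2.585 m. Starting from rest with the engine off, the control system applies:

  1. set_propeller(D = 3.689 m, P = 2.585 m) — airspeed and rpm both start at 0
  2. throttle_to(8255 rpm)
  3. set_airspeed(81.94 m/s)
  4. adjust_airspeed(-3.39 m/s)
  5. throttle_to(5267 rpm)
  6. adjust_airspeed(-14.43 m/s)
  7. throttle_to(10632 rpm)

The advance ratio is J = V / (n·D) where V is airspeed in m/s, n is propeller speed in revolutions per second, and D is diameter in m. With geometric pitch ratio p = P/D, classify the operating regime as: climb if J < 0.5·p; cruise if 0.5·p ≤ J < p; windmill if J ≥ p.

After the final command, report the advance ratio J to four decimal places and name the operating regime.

set_propeller: D = 3.689 m, P = 2.585 m (p = P/D = 0.700732); state ← (V=0, rpm=0)
throttle_to(8255): rpm ← 8255
set_airspeed(81.94): V ← 81.94 m/s
adjust_airspeed(-3.39): V ← 81.94 -3.39 = 78.55 m/s
throttle_to(5267): rpm ← 5267
adjust_airspeed(-14.43): V ← 78.55 -14.43 = 64.12 m/s
throttle_to(10632): rpm ← 10632
final state: V = 64.12 m/s, rpm = 10632 → n = rpm/60 = 177.200000 rev/s
J = V / (n·D) = 64.12 / (177.200000 × 3.689) = 0.098089
regime bands: climb J<0.3504 | cruise [0.3504, 0.7007) | windmill J≥0.7007
J = 0.0981 → climb

J = 0.0981, regime = climb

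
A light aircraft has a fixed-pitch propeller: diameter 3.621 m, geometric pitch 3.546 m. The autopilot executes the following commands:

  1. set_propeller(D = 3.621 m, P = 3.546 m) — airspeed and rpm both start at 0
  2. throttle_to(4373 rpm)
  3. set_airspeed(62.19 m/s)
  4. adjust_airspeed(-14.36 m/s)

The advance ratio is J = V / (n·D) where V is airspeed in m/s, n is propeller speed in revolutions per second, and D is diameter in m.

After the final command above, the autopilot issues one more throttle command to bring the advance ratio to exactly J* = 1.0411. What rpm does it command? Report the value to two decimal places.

set_propeller: D = 3.621 m, P = 3.546 m (p = P/D = 0.979287); state ← (V=0, rpm=0)
throttle_to(4373): rpm ← 4373
set_airspeed(62.19): V ← 62.19 m/s
adjust_airspeed(-14.36): V ← 62.19 -14.36 = 47.83 m/s
final state: V = 47.83 m/s, rpm = 4373 → n = rpm/60 = 72.883333 rev/s
target J* = 1.0411; solve J* = V/(n·D) for n: n = V/(J*·D) = 47.83/(1.0411 × 3.621) = 12.687598 rev/s
rpm = 60·n = 761.255880

rpm = 761.26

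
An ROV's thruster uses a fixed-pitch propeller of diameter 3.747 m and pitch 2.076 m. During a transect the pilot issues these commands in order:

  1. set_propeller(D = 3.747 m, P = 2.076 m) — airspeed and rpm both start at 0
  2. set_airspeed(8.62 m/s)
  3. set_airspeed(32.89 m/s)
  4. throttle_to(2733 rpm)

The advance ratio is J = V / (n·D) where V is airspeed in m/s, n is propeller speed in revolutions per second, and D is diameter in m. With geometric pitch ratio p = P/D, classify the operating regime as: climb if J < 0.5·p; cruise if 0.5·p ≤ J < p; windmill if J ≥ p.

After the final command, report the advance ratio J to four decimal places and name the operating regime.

set_propeller: D = 3.747 m, P = 2.076 m (p = P/D = 0.554043); state ← (V=0, rpm=0)
set_airspeed(8.62): V ← 8.62 m/s
set_airspeed(32.89): V ← 32.89 m/s
throttle_to(2733): rpm ← 2733
final state: V = 32.89 m/s, rpm = 2733 → n = rpm/60 = 45.550000 rev/s
J = V / (n·D) = 32.89 / (45.550000 × 3.747) = 0.192704
regime bands: climb J<0.2770 | cruise [0.2770, 0.5540) | windmill J≥0.5540
J = 0.1927 → climb

J = 0.1927, regime = climb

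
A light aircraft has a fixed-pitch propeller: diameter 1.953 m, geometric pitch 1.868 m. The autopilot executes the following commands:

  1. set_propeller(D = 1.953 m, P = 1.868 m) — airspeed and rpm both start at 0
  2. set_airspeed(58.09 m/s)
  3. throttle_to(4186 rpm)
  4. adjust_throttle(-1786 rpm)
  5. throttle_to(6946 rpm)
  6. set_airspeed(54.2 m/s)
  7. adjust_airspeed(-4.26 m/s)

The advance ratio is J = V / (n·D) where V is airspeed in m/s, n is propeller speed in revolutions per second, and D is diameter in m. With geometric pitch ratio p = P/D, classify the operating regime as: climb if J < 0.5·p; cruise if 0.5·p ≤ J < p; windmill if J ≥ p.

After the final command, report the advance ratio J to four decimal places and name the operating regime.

J = 0.2209, regime = climb

set_propeller: D = 1.953 m, P = 1.868 m (p = P/D = 0.956477); state ← (V=0, rpm=0)
set_airspeed(58.09): V ← 58.09 m/s
throttle_to(4186): rpm ← 4186
adjust_throttle(-1786): rpm ← 4186 -1786 = 2400
throttle_to(6946): rpm ← 6946
set_airspeed(54.2): V ← 54.2 m/s
adjust_airspeed(-4.26): V ← 54.2 -4.26 = 49.94 m/s
final state: V = 49.94 m/s, rpm = 6946 → n = rpm/60 = 115.766667 rev/s
J = V / (n·D) = 49.94 / (115.766667 × 1.953) = 0.220883
regime bands: climb J<0.4782 | cruise [0.4782, 0.9565) | windmill J≥0.9565
J = 0.2209 → climb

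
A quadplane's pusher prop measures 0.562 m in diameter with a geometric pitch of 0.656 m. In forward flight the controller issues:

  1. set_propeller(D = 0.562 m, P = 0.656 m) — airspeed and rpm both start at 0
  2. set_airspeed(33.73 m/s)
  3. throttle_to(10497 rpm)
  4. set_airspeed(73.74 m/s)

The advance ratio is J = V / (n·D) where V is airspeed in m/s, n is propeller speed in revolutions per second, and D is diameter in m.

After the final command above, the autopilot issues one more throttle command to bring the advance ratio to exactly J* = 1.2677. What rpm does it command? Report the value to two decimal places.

rpm = 6210.14

set_propeller: D = 0.562 m, P = 0.656 m (p = P/D = 1.167260); state ← (V=0, rpm=0)
set_airspeed(33.73): V ← 33.73 m/s
throttle_to(10497): rpm ← 10497
set_airspeed(73.74): V ← 73.74 m/s
final state: V = 73.74 m/s, rpm = 10497 → n = rpm/60 = 174.950000 rev/s
target J* = 1.2677; solve J* = V/(n·D) for n: n = V/(J*·D) = 73.74/(1.2677 × 0.562) = 103.502378 rev/s
rpm = 60·n = 6210.142672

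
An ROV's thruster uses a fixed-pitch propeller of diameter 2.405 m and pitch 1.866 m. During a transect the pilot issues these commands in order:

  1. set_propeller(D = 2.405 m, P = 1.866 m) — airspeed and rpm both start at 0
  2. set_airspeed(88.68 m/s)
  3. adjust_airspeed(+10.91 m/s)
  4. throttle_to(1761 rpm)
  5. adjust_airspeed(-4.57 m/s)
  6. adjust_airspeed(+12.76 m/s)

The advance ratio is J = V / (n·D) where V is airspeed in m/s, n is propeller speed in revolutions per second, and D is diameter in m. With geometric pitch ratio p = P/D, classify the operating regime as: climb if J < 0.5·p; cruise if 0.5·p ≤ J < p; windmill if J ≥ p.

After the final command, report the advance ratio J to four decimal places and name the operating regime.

J = 1.5269, regime = windmill

set_propeller: D = 2.405 m, P = 1.866 m (p = P/D = 0.775884); state ← (V=0, rpm=0)
set_airspeed(88.68): V ← 88.68 m/s
adjust_airspeed(+10.91): V ← 88.68 +10.91 = 99.59 m/s
throttle_to(1761): rpm ← 1761
adjust_airspeed(-4.57): V ← 99.59 -4.57 = 95.02 m/s
adjust_airspeed(+12.76): V ← 95.02 +12.76 = 107.78 m/s
final state: V = 107.78 m/s, rpm = 1761 → n = rpm/60 = 29.350000 rev/s
J = V / (n·D) = 107.78 / (29.350000 × 2.405) = 1.526915
regime bands: climb J<0.3879 | cruise [0.3879, 0.7759) | windmill J≥0.7759
J = 1.5269 → windmill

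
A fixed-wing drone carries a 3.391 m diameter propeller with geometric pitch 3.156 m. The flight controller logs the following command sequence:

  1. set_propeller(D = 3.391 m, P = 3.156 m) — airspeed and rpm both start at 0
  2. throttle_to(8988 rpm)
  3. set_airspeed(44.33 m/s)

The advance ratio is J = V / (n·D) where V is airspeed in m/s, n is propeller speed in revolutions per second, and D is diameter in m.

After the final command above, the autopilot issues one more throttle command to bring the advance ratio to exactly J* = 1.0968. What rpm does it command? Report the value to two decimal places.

rpm = 715.14

set_propeller: D = 3.391 m, P = 3.156 m (p = P/D = 0.930699); state ← (V=0, rpm=0)
throttle_to(8988): rpm ← 8988
set_airspeed(44.33): V ← 44.33 m/s
final state: V = 44.33 m/s, rpm = 8988 → n = rpm/60 = 149.800000 rev/s
target J* = 1.0968; solve J* = V/(n·D) for n: n = V/(J*·D) = 44.33/(1.0968 × 3.391) = 11.919074 rev/s
rpm = 60·n = 715.144413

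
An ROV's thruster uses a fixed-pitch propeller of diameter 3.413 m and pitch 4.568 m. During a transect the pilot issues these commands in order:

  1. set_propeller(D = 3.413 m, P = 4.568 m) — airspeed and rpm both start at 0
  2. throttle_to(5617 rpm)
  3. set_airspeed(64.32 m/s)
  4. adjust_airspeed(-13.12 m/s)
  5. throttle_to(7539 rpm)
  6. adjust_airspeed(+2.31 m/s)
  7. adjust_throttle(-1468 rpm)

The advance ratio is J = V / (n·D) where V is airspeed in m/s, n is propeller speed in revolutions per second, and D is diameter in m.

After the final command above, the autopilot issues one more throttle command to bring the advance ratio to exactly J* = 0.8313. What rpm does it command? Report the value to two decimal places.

set_propeller: D = 3.413 m, P = 4.568 m (p = P/D = 1.338412); state ← (V=0, rpm=0)
throttle_to(5617): rpm ← 5617
set_airspeed(64.32): V ← 64.32 m/s
adjust_airspeed(-13.12): V ← 64.32 -13.12 = 51.2 m/s
throttle_to(7539): rpm ← 7539
adjust_airspeed(+2.31): V ← 51.2 +2.31 = 53.51 m/s
adjust_throttle(-1468): rpm ← 7539 -1468 = 6071
final state: V = 53.51 m/s, rpm = 6071 → n = rpm/60 = 101.183333 rev/s
target J* = 0.8313; solve J* = V/(n·D) for n: n = V/(J*·D) = 53.51/(0.8313 × 3.413) = 18.859965 rev/s
rpm = 60·n = 1131.597899

rpm = 1131.60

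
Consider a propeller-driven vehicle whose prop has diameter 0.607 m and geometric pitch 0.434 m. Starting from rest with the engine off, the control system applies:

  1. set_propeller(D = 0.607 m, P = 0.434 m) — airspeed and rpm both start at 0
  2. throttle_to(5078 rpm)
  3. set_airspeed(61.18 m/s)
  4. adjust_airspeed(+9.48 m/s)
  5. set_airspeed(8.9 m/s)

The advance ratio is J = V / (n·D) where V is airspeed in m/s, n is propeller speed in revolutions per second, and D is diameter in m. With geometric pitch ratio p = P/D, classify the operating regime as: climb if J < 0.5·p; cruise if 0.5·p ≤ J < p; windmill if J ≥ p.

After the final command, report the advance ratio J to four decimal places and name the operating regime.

set_propeller: D = 0.607 m, P = 0.434 m (p = P/D = 0.714992); state ← (V=0, rpm=0)
throttle_to(5078): rpm ← 5078
set_airspeed(61.18): V ← 61.18 m/s
adjust_airspeed(+9.48): V ← 61.18 +9.48 = 70.66 m/s
set_airspeed(8.9): V ← 8.9 m/s
final state: V = 8.9 m/s, rpm = 5078 → n = rpm/60 = 84.633333 rev/s
J = V / (n·D) = 8.9 / (84.633333 × 0.607) = 0.173245
regime bands: climb J<0.3575 | cruise [0.3575, 0.7150) | windmill J≥0.7150
J = 0.1732 → climb

J = 0.1732, regime = climb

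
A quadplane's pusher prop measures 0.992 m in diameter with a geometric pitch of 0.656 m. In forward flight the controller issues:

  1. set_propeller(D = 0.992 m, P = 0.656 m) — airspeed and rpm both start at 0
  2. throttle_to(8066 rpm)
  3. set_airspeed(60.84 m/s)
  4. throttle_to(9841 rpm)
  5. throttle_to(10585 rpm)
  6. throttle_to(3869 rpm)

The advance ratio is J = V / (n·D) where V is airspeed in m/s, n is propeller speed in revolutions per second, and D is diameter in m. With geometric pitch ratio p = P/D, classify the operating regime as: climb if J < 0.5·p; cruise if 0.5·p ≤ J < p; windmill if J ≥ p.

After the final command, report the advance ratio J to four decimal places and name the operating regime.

set_propeller: D = 0.992 m, P = 0.656 m (p = P/D = 0.661290); state ← (V=0, rpm=0)
throttle_to(8066): rpm ← 8066
set_airspeed(60.84): V ← 60.84 m/s
throttle_to(9841): rpm ← 9841
throttle_to(10585): rpm ← 10585
throttle_to(3869): rpm ← 3869
final state: V = 60.84 m/s, rpm = 3869 → n = rpm/60 = 64.483333 rev/s
J = V / (n·D) = 60.84 / (64.483333 × 0.992) = 0.951108
regime bands: climb J<0.3306 | cruise [0.3306, 0.6613) | windmill J≥0.6613
J = 0.9511 → windmill

J = 0.9511, regime = windmill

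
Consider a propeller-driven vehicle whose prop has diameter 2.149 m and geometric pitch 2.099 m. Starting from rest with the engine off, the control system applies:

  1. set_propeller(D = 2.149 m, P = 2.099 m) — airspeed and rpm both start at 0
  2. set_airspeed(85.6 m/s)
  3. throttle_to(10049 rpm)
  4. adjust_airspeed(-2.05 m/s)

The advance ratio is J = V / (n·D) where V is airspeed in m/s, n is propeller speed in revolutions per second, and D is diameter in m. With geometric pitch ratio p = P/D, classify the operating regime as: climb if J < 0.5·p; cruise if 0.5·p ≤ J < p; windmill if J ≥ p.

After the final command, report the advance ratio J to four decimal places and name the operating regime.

set_propeller: D = 2.149 m, P = 2.099 m (p = P/D = 0.976733); state ← (V=0, rpm=0)
set_airspeed(85.6): V ← 85.6 m/s
throttle_to(10049): rpm ← 10049
adjust_airspeed(-2.05): V ← 85.6 -2.05 = 83.55 m/s
final state: V = 83.55 m/s, rpm = 10049 → n = rpm/60 = 167.483333 rev/s
J = V / (n·D) = 83.55 / (167.483333 × 2.149) = 0.232134
regime bands: climb J<0.4884 | cruise [0.4884, 0.9767) | windmill J≥0.9767
J = 0.2321 → climb

J = 0.2321, regime = climb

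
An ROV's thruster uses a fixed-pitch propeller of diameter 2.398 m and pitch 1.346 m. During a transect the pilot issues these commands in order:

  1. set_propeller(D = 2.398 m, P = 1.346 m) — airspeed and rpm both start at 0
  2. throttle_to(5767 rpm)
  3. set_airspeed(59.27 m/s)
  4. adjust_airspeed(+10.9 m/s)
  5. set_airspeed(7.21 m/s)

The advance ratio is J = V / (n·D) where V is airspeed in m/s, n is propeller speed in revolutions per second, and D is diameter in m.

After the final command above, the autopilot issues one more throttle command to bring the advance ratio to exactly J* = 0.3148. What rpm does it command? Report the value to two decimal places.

set_propeller: D = 2.398 m, P = 1.346 m (p = P/D = 0.561301); state ← (V=0, rpm=0)
throttle_to(5767): rpm ← 5767
set_airspeed(59.27): V ← 59.27 m/s
adjust_airspeed(+10.9): V ← 59.27 +10.9 = 70.17 m/s
set_airspeed(7.21): V ← 7.21 m/s
final state: V = 7.21 m/s, rpm = 5767 → n = rpm/60 = 96.116667 rev/s
target J* = 0.3148; solve J* = V/(n·D) for n: n = V/(J*·D) = 7.21/(0.3148 × 2.398) = 9.551055 rev/s
rpm = 60·n = 573.063322

rpm = 573.06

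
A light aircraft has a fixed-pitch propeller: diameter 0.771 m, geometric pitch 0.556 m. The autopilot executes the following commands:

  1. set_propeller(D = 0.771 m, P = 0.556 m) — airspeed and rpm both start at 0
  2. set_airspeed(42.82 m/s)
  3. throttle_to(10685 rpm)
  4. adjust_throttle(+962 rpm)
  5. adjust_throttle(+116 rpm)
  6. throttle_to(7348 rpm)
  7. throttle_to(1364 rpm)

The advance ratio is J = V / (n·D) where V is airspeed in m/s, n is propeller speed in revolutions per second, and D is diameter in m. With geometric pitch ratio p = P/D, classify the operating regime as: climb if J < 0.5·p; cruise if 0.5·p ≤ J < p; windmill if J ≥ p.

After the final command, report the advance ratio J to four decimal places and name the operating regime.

J = 2.4430, regime = windmill

set_propeller: D = 0.771 m, P = 0.556 m (p = P/D = 0.721141); state ← (V=0, rpm=0)
set_airspeed(42.82): V ← 42.82 m/s
throttle_to(10685): rpm ← 10685
adjust_throttle(+962): rpm ← 10685 +962 = 11647
adjust_throttle(+116): rpm ← 11647 +116 = 11763
throttle_to(7348): rpm ← 7348
throttle_to(1364): rpm ← 1364
final state: V = 42.82 m/s, rpm = 1364 → n = rpm/60 = 22.733333 rev/s
J = V / (n·D) = 42.82 / (22.733333 × 0.771) = 2.443032
regime bands: climb J<0.3606 | cruise [0.3606, 0.7211) | windmill J≥0.7211
J = 2.4430 → windmill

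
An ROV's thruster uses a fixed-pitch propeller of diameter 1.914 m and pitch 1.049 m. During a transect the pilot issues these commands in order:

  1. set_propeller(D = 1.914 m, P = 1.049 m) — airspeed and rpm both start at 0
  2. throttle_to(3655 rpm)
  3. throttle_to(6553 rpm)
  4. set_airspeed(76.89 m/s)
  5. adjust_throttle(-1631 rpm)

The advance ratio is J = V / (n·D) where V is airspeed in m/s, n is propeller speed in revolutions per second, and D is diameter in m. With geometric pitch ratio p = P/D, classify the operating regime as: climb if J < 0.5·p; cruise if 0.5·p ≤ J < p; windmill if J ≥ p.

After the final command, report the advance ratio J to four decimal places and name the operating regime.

set_propeller: D = 1.914 m, P = 1.049 m (p = P/D = 0.548067); state ← (V=0, rpm=0)
throttle_to(3655): rpm ← 3655
throttle_to(6553): rpm ← 6553
set_airspeed(76.89): V ← 76.89 m/s
adjust_throttle(-1631): rpm ← 6553 -1631 = 4922
final state: V = 76.89 m/s, rpm = 4922 → n = rpm/60 = 82.033333 rev/s
J = V / (n·D) = 76.89 / (82.033333 × 1.914) = 0.489708
regime bands: climb J<0.2740 | cruise [0.2740, 0.5481) | windmill J≥0.5481
J = 0.4897 → cruise

J = 0.4897, regime = cruise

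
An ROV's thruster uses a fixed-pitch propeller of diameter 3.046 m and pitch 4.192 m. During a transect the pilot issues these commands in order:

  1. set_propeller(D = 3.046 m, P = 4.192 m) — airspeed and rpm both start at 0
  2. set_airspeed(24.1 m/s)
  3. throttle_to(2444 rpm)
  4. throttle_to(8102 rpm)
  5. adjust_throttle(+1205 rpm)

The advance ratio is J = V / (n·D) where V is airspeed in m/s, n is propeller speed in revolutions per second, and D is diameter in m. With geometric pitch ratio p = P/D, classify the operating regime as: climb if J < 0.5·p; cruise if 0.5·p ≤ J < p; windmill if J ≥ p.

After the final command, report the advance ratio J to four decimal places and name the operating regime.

J = 0.0510, regime = climb

set_propeller: D = 3.046 m, P = 4.192 m (p = P/D = 1.376231); state ← (V=0, rpm=0)
set_airspeed(24.1): V ← 24.1 m/s
throttle_to(2444): rpm ← 2444
throttle_to(8102): rpm ← 8102
adjust_throttle(+1205): rpm ← 8102 +1205 = 9307
final state: V = 24.1 m/s, rpm = 9307 → n = rpm/60 = 155.116667 rev/s
J = V / (n·D) = 24.1 / (155.116667 × 3.046) = 0.051007
regime bands: climb J<0.6881 | cruise [0.6881, 1.3762) | windmill J≥1.3762
J = 0.0510 → climb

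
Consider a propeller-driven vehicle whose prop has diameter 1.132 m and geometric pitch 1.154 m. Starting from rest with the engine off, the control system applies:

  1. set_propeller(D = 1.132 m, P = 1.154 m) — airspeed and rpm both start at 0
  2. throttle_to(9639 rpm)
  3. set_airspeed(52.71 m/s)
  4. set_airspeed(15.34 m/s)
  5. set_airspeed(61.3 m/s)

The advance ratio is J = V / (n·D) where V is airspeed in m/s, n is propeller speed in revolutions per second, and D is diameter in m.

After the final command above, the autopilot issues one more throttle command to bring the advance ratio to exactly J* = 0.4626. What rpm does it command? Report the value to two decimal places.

set_propeller: D = 1.132 m, P = 1.154 m (p = P/D = 1.019435); state ← (V=0, rpm=0)
throttle_to(9639): rpm ← 9639
set_airspeed(52.71): V ← 52.71 m/s
set_airspeed(15.34): V ← 15.34 m/s
set_airspeed(61.3): V ← 61.3 m/s
final state: V = 61.3 m/s, rpm = 9639 → n = rpm/60 = 160.650000 rev/s
target J* = 0.4626; solve J* = V/(n·D) for n: n = V/(J*·D) = 61.3/(0.4626 × 1.132) = 117.059973 rev/s
rpm = 60·n = 7023.598374

rpm = 7023.60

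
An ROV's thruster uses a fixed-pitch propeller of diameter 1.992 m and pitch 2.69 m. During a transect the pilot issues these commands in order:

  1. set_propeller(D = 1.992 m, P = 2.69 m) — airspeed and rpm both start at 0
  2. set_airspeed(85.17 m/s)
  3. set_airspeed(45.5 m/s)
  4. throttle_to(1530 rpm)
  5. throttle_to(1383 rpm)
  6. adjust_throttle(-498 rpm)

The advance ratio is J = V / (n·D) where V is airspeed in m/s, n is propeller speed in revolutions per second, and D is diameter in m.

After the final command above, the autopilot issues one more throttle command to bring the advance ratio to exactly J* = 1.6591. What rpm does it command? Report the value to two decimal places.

rpm = 826.04

set_propeller: D = 1.992 m, P = 2.69 m (p = P/D = 1.350402); state ← (V=0, rpm=0)
set_airspeed(85.17): V ← 85.17 m/s
set_airspeed(45.5): V ← 45.5 m/s
throttle_to(1530): rpm ← 1530
throttle_to(1383): rpm ← 1383
adjust_throttle(-498): rpm ← 1383 -498 = 885
final state: V = 45.5 m/s, rpm = 885 → n = rpm/60 = 14.750000 rev/s
target J* = 1.6591; solve J* = V/(n·D) for n: n = V/(J*·D) = 45.5/(1.6591 × 1.992) = 13.767323 rev/s
rpm = 60·n = 826.039375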